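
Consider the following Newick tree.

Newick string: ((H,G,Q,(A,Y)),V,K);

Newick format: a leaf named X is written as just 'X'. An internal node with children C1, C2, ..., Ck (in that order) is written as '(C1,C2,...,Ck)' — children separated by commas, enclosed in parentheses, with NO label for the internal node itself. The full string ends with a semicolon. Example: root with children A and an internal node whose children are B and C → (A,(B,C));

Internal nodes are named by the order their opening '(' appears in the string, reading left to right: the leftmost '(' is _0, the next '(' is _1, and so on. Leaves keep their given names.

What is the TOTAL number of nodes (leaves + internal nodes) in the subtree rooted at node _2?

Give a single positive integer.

Answer: 3

Derivation:
Newick: ((H,G,Q,(A,Y)),V,K);
Locate _2: it is the '(' at position 8 (the 3rd '(' reading left to right).
Query: subtree rooted at _2
_2: subtree_size = 1 + 2
  A: subtree_size = 1 + 0
  Y: subtree_size = 1 + 0
Total subtree size of _2: 3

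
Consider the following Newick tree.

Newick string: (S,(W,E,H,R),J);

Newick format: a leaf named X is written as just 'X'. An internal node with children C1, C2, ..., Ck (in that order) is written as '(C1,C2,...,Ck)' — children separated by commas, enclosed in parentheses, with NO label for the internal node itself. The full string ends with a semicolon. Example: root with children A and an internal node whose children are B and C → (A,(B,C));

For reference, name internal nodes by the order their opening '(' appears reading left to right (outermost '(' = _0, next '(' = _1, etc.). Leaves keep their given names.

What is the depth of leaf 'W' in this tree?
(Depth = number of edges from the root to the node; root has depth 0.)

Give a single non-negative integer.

Newick: (S,(W,E,H,R),J);
Naming internals by '(' encounter order: outermost '(' = _0, next = _1, ...
Query node: W
Path from root: _0 -> _1 -> W
Depth of W: 2 (number of edges from root)

Answer: 2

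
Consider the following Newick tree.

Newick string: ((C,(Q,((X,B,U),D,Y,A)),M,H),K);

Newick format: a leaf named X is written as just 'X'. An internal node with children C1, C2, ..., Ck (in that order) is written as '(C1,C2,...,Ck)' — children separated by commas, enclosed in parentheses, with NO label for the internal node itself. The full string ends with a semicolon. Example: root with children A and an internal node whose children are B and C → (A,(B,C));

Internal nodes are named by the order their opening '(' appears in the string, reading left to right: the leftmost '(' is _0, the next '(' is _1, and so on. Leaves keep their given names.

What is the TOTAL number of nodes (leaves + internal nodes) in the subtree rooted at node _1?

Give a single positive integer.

Newick: ((C,(Q,((X,B,U),D,Y,A)),M,H),K);
Locate _1: it is the '(' at position 1 (the 2nd '(' reading left to right).
Query: subtree rooted at _1
_1: subtree_size = 1 + 13
  C: subtree_size = 1 + 0
  _2: subtree_size = 1 + 9
    Q: subtree_size = 1 + 0
    _3: subtree_size = 1 + 7
      _4: subtree_size = 1 + 3
        X: subtree_size = 1 + 0
        B: subtree_size = 1 + 0
        U: subtree_size = 1 + 0
      D: subtree_size = 1 + 0
      Y: subtree_size = 1 + 0
      A: subtree_size = 1 + 0
  M: subtree_size = 1 + 0
  H: subtree_size = 1 + 0
Total subtree size of _1: 14

Answer: 14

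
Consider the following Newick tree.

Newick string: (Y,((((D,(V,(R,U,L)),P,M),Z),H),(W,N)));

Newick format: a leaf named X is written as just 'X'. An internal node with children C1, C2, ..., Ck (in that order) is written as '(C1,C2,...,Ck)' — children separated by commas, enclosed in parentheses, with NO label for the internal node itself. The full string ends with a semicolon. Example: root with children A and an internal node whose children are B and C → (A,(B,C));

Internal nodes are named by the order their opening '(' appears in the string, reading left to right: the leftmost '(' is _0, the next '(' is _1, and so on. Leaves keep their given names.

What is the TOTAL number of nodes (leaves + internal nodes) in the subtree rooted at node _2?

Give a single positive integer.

Answer: 14

Derivation:
Newick: (Y,((((D,(V,(R,U,L)),P,M),Z),H),(W,N)));
Locate _2: it is the '(' at position 4 (the 3rd '(' reading left to right).
Query: subtree rooted at _2
_2: subtree_size = 1 + 13
  _3: subtree_size = 1 + 11
    _4: subtree_size = 1 + 9
      D: subtree_size = 1 + 0
      _5: subtree_size = 1 + 5
        V: subtree_size = 1 + 0
        _6: subtree_size = 1 + 3
          R: subtree_size = 1 + 0
          U: subtree_size = 1 + 0
          L: subtree_size = 1 + 0
      P: subtree_size = 1 + 0
      M: subtree_size = 1 + 0
    Z: subtree_size = 1 + 0
  H: subtree_size = 1 + 0
Total subtree size of _2: 14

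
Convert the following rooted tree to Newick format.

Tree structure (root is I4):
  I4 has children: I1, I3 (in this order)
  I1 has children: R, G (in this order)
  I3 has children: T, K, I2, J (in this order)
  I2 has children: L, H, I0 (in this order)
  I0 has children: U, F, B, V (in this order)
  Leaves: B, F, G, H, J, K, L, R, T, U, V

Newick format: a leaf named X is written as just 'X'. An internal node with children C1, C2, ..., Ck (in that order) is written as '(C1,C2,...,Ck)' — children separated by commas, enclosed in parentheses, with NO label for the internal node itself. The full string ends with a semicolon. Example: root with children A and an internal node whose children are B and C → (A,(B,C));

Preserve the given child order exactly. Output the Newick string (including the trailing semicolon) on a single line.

internal I4 with children ['I1', 'I3']
  internal I1 with children ['R', 'G']
    leaf 'R' → 'R'
    leaf 'G' → 'G'
  → '(R,G)'
  internal I3 with children ['T', 'K', 'I2', 'J']
    leaf 'T' → 'T'
    leaf 'K' → 'K'
    internal I2 with children ['L', 'H', 'I0']
      leaf 'L' → 'L'
      leaf 'H' → 'H'
      internal I0 with children ['U', 'F', 'B', 'V']
        leaf 'U' → 'U'
        leaf 'F' → 'F'
        leaf 'B' → 'B'
        leaf 'V' → 'V'
      → '(U,F,B,V)'
    → '(L,H,(U,F,B,V))'
    leaf 'J' → 'J'
  → '(T,K,(L,H,(U,F,B,V)),J)'
→ '((R,G),(T,K,(L,H,(U,F,B,V)),J))'
Final: ((R,G),(T,K,(L,H,(U,F,B,V)),J));

Answer: ((R,G),(T,K,(L,H,(U,F,B,V)),J));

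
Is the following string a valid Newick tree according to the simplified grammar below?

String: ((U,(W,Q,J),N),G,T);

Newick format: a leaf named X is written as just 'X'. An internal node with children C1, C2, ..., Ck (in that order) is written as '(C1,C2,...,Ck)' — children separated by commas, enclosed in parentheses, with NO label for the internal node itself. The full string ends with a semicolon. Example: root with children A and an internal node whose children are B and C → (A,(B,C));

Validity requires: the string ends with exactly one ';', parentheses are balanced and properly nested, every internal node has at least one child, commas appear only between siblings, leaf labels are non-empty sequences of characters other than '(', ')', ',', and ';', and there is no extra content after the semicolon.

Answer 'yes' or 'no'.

Answer: yes

Derivation:
Input: ((U,(W,Q,J),N),G,T);
Paren balance: 3 '(' vs 3 ')' OK
Ends with single ';': True
Full parse: OK
Valid: True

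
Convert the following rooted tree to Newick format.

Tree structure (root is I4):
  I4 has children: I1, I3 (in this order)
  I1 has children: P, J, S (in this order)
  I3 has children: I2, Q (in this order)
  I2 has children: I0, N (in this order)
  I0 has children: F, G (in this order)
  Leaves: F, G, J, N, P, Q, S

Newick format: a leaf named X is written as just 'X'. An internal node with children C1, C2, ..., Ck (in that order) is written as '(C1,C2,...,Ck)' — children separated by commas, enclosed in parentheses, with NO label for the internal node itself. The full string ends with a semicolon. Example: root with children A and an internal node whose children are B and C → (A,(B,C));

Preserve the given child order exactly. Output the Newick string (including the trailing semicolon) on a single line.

internal I4 with children ['I1', 'I3']
  internal I1 with children ['P', 'J', 'S']
    leaf 'P' → 'P'
    leaf 'J' → 'J'
    leaf 'S' → 'S'
  → '(P,J,S)'
  internal I3 with children ['I2', 'Q']
    internal I2 with children ['I0', 'N']
      internal I0 with children ['F', 'G']
        leaf 'F' → 'F'
        leaf 'G' → 'G'
      → '(F,G)'
      leaf 'N' → 'N'
    → '((F,G),N)'
    leaf 'Q' → 'Q'
  → '(((F,G),N),Q)'
→ '((P,J,S),(((F,G),N),Q))'
Final: ((P,J,S),(((F,G),N),Q));

Answer: ((P,J,S),(((F,G),N),Q));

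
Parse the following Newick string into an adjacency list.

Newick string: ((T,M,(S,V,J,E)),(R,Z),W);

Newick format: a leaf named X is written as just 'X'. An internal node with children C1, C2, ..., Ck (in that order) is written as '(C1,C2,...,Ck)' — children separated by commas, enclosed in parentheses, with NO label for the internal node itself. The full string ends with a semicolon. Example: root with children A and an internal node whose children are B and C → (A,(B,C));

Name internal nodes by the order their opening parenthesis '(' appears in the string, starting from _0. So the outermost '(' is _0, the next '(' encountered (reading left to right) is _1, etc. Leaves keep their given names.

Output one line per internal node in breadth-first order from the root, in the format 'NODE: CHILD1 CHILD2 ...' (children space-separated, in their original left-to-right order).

Answer: _0: _1 _3 W
_1: T M _2
_3: R Z
_2: S V J E

Derivation:
Input: ((T,M,(S,V,J,E)),(R,Z),W);
Scanning left-to-right, naming '(' by encounter order:
  pos 0: '(' -> open internal node _0 (depth 1)
  pos 1: '(' -> open internal node _1 (depth 2)
  pos 6: '(' -> open internal node _2 (depth 3)
  pos 14: ')' -> close internal node _2 (now at depth 2)
  pos 15: ')' -> close internal node _1 (now at depth 1)
  pos 17: '(' -> open internal node _3 (depth 2)
  pos 21: ')' -> close internal node _3 (now at depth 1)
  pos 24: ')' -> close internal node _0 (now at depth 0)
Total internal nodes: 4
BFS adjacency from root:
  _0: _1 _3 W
  _1: T M _2
  _3: R Z
  _2: S V J E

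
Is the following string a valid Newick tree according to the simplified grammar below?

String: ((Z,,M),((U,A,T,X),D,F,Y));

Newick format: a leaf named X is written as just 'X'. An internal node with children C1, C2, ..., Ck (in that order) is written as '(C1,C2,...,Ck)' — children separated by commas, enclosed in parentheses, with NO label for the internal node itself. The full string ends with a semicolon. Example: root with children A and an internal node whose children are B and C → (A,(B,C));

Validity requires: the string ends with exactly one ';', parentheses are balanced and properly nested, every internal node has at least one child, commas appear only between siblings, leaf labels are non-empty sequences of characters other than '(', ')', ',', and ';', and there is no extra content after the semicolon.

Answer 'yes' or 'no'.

Answer: no

Derivation:
Input: ((Z,,M),((U,A,T,X),D,F,Y));
Paren balance: 4 '(' vs 4 ')' OK
Ends with single ';': True
Full parse: FAILS (empty leaf label at pos 4)
Valid: False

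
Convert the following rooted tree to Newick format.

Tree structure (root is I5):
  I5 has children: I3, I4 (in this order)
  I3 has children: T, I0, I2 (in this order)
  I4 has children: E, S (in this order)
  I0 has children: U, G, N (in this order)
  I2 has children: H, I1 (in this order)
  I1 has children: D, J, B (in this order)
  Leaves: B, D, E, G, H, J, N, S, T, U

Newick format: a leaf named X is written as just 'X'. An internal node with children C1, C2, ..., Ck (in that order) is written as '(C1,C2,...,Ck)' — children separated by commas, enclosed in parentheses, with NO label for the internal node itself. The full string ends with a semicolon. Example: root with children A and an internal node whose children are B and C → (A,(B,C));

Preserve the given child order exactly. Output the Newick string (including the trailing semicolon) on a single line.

Answer: ((T,(U,G,N),(H,(D,J,B))),(E,S));

Derivation:
internal I5 with children ['I3', 'I4']
  internal I3 with children ['T', 'I0', 'I2']
    leaf 'T' → 'T'
    internal I0 with children ['U', 'G', 'N']
      leaf 'U' → 'U'
      leaf 'G' → 'G'
      leaf 'N' → 'N'
    → '(U,G,N)'
    internal I2 with children ['H', 'I1']
      leaf 'H' → 'H'
      internal I1 with children ['D', 'J', 'B']
        leaf 'D' → 'D'
        leaf 'J' → 'J'
        leaf 'B' → 'B'
      → '(D,J,B)'
    → '(H,(D,J,B))'
  → '(T,(U,G,N),(H,(D,J,B)))'
  internal I4 with children ['E', 'S']
    leaf 'E' → 'E'
    leaf 'S' → 'S'
  → '(E,S)'
→ '((T,(U,G,N),(H,(D,J,B))),(E,S))'
Final: ((T,(U,G,N),(H,(D,J,B))),(E,S));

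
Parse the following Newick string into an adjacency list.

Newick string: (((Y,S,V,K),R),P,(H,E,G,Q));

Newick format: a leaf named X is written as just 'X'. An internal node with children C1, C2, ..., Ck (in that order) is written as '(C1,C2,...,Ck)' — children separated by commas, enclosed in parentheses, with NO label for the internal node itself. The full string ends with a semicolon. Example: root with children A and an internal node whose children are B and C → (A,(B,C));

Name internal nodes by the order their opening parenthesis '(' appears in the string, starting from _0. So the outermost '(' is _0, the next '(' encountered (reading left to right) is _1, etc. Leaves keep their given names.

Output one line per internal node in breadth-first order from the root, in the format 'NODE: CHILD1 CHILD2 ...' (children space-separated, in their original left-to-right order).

Answer: _0: _1 P _3
_1: _2 R
_3: H E G Q
_2: Y S V K

Derivation:
Input: (((Y,S,V,K),R),P,(H,E,G,Q));
Scanning left-to-right, naming '(' by encounter order:
  pos 0: '(' -> open internal node _0 (depth 1)
  pos 1: '(' -> open internal node _1 (depth 2)
  pos 2: '(' -> open internal node _2 (depth 3)
  pos 10: ')' -> close internal node _2 (now at depth 2)
  pos 13: ')' -> close internal node _1 (now at depth 1)
  pos 17: '(' -> open internal node _3 (depth 2)
  pos 25: ')' -> close internal node _3 (now at depth 1)
  pos 26: ')' -> close internal node _0 (now at depth 0)
Total internal nodes: 4
BFS adjacency from root:
  _0: _1 P _3
  _1: _2 R
  _3: H E G Q
  _2: Y S V K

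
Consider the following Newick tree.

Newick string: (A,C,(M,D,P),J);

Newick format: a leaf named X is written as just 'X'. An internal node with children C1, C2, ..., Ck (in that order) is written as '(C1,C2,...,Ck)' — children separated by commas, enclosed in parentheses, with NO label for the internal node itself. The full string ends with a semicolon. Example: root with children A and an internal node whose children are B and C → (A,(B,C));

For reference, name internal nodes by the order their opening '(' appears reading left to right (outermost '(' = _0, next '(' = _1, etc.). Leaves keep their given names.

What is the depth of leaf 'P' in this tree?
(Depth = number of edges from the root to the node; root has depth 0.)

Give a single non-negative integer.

Newick: (A,C,(M,D,P),J);
Naming internals by '(' encounter order: outermost '(' = _0, next = _1, ...
Query node: P
Path from root: _0 -> _1 -> P
Depth of P: 2 (number of edges from root)

Answer: 2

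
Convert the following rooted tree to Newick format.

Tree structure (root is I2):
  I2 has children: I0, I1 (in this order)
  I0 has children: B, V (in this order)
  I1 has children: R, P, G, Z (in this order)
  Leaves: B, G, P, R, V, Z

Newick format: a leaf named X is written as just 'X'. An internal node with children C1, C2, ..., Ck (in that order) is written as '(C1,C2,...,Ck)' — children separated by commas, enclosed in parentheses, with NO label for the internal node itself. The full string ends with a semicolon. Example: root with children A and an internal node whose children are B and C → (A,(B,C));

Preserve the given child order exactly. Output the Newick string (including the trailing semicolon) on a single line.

Answer: ((B,V),(R,P,G,Z));

Derivation:
internal I2 with children ['I0', 'I1']
  internal I0 with children ['B', 'V']
    leaf 'B' → 'B'
    leaf 'V' → 'V'
  → '(B,V)'
  internal I1 with children ['R', 'P', 'G', 'Z']
    leaf 'R' → 'R'
    leaf 'P' → 'P'
    leaf 'G' → 'G'
    leaf 'Z' → 'Z'
  → '(R,P,G,Z)'
→ '((B,V),(R,P,G,Z))'
Final: ((B,V),(R,P,G,Z));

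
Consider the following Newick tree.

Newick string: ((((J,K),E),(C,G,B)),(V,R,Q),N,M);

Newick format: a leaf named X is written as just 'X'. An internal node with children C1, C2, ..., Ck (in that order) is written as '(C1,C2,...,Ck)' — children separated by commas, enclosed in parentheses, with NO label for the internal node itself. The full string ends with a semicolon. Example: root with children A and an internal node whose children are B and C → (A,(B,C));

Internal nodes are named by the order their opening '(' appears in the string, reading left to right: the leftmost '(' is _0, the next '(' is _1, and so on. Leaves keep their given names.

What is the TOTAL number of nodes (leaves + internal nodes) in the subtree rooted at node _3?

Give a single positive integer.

Newick: ((((J,K),E),(C,G,B)),(V,R,Q),N,M);
Locate _3: it is the '(' at position 3 (the 4th '(' reading left to right).
Query: subtree rooted at _3
_3: subtree_size = 1 + 2
  J: subtree_size = 1 + 0
  K: subtree_size = 1 + 0
Total subtree size of _3: 3

Answer: 3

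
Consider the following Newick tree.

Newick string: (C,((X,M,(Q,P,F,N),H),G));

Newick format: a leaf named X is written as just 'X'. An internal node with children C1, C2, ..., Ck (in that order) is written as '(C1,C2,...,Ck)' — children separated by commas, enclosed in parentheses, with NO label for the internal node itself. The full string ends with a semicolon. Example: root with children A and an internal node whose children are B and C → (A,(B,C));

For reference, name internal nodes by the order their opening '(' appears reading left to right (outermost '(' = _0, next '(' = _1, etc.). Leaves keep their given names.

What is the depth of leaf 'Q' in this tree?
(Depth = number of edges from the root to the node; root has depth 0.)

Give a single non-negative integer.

Newick: (C,((X,M,(Q,P,F,N),H),G));
Naming internals by '(' encounter order: outermost '(' = _0, next = _1, ...
Query node: Q
Path from root: _0 -> _1 -> _2 -> _3 -> Q
Depth of Q: 4 (number of edges from root)

Answer: 4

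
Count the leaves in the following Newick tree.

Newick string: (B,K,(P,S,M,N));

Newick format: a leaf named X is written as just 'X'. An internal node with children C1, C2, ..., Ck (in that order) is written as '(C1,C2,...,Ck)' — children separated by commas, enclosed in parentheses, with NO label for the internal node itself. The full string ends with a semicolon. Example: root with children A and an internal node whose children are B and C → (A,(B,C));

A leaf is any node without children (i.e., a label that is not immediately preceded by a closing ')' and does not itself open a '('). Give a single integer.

Newick: (B,K,(P,S,M,N));
Scan left-to-right; a leaf is any maximal label run not followed by '(':
  pos 1: leaf 'B' → count = 1
  pos 3: leaf 'K' → count = 2
  pos 6: leaf 'P' → count = 3
  pos 8: leaf 'S' → count = 4
  pos 10: leaf 'M' → count = 5
  pos 12: leaf 'N' → count = 6
Total leaves: 6

Answer: 6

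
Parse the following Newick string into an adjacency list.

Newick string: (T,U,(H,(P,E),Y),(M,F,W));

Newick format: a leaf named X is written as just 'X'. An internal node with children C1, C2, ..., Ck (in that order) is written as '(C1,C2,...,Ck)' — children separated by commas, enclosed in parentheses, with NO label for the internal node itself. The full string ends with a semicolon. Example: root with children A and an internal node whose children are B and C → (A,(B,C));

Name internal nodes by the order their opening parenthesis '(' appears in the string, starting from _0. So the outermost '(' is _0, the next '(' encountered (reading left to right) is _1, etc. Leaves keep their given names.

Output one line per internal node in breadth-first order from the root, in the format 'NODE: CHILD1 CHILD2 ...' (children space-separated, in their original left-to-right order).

Answer: _0: T U _1 _3
_1: H _2 Y
_3: M F W
_2: P E

Derivation:
Input: (T,U,(H,(P,E),Y),(M,F,W));
Scanning left-to-right, naming '(' by encounter order:
  pos 0: '(' -> open internal node _0 (depth 1)
  pos 5: '(' -> open internal node _1 (depth 2)
  pos 8: '(' -> open internal node _2 (depth 3)
  pos 12: ')' -> close internal node _2 (now at depth 2)
  pos 15: ')' -> close internal node _1 (now at depth 1)
  pos 17: '(' -> open internal node _3 (depth 2)
  pos 23: ')' -> close internal node _3 (now at depth 1)
  pos 24: ')' -> close internal node _0 (now at depth 0)
Total internal nodes: 4
BFS adjacency from root:
  _0: T U _1 _3
  _1: H _2 Y
  _3: M F W
  _2: P E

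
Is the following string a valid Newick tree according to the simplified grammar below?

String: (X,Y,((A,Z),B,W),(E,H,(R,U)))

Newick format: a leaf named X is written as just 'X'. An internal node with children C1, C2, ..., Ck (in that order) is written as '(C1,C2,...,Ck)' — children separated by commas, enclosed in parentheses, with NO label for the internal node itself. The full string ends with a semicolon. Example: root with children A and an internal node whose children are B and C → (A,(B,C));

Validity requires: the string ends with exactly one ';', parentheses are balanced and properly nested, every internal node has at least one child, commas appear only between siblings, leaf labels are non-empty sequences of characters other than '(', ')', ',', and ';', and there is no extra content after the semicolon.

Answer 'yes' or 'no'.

Input: (X,Y,((A,Z),B,W),(E,H,(R,U)))
Paren balance: 5 '(' vs 5 ')' OK
Ends with single ';': False
Full parse: FAILS (must end with ;)
Valid: False

Answer: no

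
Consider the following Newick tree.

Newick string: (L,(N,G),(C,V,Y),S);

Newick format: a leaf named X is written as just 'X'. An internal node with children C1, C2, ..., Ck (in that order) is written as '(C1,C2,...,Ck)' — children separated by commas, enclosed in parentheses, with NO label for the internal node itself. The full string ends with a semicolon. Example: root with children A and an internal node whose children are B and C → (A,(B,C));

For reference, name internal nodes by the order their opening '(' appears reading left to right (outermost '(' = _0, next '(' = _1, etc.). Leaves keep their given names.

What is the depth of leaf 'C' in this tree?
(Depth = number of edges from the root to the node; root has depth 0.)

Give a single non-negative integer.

Answer: 2

Derivation:
Newick: (L,(N,G),(C,V,Y),S);
Naming internals by '(' encounter order: outermost '(' = _0, next = _1, ...
Query node: C
Path from root: _0 -> _2 -> C
Depth of C: 2 (number of edges from root)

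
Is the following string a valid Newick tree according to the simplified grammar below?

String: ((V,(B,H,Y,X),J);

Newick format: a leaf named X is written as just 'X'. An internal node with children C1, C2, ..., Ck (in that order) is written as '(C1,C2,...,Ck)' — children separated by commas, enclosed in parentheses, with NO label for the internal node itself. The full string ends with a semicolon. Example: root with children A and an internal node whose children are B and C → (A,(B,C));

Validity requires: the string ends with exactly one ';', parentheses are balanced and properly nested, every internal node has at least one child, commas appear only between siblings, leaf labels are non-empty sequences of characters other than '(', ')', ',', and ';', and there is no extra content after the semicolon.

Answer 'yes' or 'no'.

Answer: no

Derivation:
Input: ((V,(B,H,Y,X),J);
Paren balance: 3 '(' vs 2 ')' MISMATCH
Ends with single ';': True
Full parse: FAILS (expected , or ) at pos 16)
Valid: False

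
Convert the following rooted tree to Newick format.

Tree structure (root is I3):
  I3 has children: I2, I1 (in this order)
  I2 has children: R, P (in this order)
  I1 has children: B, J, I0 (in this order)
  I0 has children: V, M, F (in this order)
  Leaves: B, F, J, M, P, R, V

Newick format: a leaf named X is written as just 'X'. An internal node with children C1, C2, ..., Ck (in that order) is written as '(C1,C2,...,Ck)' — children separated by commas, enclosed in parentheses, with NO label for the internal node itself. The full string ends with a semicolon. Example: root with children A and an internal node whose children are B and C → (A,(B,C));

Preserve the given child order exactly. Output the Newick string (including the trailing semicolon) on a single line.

Answer: ((R,P),(B,J,(V,M,F)));

Derivation:
internal I3 with children ['I2', 'I1']
  internal I2 with children ['R', 'P']
    leaf 'R' → 'R'
    leaf 'P' → 'P'
  → '(R,P)'
  internal I1 with children ['B', 'J', 'I0']
    leaf 'B' → 'B'
    leaf 'J' → 'J'
    internal I0 with children ['V', 'M', 'F']
      leaf 'V' → 'V'
      leaf 'M' → 'M'
      leaf 'F' → 'F'
    → '(V,M,F)'
  → '(B,J,(V,M,F))'
→ '((R,P),(B,J,(V,M,F)))'
Final: ((R,P),(B,J,(V,M,F)));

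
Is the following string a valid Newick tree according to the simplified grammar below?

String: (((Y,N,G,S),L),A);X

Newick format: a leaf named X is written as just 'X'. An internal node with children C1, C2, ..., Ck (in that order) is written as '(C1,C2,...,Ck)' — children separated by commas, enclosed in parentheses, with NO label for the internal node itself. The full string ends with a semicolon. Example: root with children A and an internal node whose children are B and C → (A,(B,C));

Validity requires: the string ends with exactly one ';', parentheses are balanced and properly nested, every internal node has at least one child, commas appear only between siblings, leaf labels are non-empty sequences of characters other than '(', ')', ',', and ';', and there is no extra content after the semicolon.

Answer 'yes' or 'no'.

Input: (((Y,N,G,S),L),A);X
Paren balance: 3 '(' vs 3 ')' OK
Ends with single ';': False
Full parse: FAILS (must end with ;)
Valid: False

Answer: no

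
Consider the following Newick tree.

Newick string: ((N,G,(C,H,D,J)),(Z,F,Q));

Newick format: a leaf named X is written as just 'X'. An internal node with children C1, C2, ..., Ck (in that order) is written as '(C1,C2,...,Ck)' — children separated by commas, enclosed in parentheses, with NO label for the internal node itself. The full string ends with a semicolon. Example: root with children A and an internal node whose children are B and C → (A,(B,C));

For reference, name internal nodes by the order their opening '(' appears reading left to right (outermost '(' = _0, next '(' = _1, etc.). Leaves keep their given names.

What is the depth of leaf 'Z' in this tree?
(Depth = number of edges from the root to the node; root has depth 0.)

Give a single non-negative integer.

Newick: ((N,G,(C,H,D,J)),(Z,F,Q));
Naming internals by '(' encounter order: outermost '(' = _0, next = _1, ...
Query node: Z
Path from root: _0 -> _3 -> Z
Depth of Z: 2 (number of edges from root)

Answer: 2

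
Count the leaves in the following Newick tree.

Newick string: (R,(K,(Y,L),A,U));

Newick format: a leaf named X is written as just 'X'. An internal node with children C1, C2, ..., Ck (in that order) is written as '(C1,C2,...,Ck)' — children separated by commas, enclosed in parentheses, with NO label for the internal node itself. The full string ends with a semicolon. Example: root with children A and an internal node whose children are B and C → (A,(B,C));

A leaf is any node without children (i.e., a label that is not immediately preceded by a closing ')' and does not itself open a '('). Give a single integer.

Answer: 6

Derivation:
Newick: (R,(K,(Y,L),A,U));
Scan left-to-right; a leaf is any maximal label run not followed by '(':
  pos 1: leaf 'R' → count = 1
  pos 4: leaf 'K' → count = 2
  pos 7: leaf 'Y' → count = 3
  pos 9: leaf 'L' → count = 4
  pos 12: leaf 'A' → count = 5
  pos 14: leaf 'U' → count = 6
Total leaves: 6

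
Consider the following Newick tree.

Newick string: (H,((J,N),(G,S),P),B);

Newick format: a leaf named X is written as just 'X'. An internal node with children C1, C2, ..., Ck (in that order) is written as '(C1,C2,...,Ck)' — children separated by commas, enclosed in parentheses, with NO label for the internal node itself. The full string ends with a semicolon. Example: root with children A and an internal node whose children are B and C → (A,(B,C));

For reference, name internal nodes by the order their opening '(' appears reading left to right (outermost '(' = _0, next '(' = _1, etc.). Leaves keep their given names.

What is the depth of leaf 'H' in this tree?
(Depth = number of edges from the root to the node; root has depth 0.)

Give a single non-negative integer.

Answer: 1

Derivation:
Newick: (H,((J,N),(G,S),P),B);
Naming internals by '(' encounter order: outermost '(' = _0, next = _1, ...
Query node: H
Path from root: _0 -> H
Depth of H: 1 (number of edges from root)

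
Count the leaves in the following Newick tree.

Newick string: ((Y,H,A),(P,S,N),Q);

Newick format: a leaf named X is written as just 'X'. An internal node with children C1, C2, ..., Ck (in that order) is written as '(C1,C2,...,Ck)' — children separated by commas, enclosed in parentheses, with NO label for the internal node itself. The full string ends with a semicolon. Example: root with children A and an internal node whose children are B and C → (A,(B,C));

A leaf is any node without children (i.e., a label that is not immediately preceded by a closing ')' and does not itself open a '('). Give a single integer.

Answer: 7

Derivation:
Newick: ((Y,H,A),(P,S,N),Q);
Scan left-to-right; a leaf is any maximal label run not followed by '(':
  pos 2: leaf 'Y' → count = 1
  pos 4: leaf 'H' → count = 2
  pos 6: leaf 'A' → count = 3
  pos 10: leaf 'P' → count = 4
  pos 12: leaf 'S' → count = 5
  pos 14: leaf 'N' → count = 6
  pos 17: leaf 'Q' → count = 7
Total leaves: 7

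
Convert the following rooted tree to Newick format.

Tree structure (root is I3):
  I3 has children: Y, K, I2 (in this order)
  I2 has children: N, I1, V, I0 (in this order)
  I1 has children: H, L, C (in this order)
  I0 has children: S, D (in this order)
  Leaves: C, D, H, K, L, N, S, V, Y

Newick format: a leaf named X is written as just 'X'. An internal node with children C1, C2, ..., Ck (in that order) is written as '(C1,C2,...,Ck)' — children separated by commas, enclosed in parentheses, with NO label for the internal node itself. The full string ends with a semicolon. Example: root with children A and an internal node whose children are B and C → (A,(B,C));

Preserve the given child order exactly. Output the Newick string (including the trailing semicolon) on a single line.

internal I3 with children ['Y', 'K', 'I2']
  leaf 'Y' → 'Y'
  leaf 'K' → 'K'
  internal I2 with children ['N', 'I1', 'V', 'I0']
    leaf 'N' → 'N'
    internal I1 with children ['H', 'L', 'C']
      leaf 'H' → 'H'
      leaf 'L' → 'L'
      leaf 'C' → 'C'
    → '(H,L,C)'
    leaf 'V' → 'V'
    internal I0 with children ['S', 'D']
      leaf 'S' → 'S'
      leaf 'D' → 'D'
    → '(S,D)'
  → '(N,(H,L,C),V,(S,D))'
→ '(Y,K,(N,(H,L,C),V,(S,D)))'
Final: (Y,K,(N,(H,L,C),V,(S,D)));

Answer: (Y,K,(N,(H,L,C),V,(S,D)));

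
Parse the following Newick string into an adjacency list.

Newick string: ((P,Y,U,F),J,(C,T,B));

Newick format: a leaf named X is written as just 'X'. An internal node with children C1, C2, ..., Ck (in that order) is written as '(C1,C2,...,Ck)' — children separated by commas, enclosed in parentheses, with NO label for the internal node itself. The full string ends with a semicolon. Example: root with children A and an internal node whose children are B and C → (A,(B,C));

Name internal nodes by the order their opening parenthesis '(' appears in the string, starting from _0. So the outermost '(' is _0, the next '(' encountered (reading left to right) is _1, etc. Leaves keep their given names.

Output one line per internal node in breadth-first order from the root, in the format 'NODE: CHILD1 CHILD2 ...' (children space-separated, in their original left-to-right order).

Input: ((P,Y,U,F),J,(C,T,B));
Scanning left-to-right, naming '(' by encounter order:
  pos 0: '(' -> open internal node _0 (depth 1)
  pos 1: '(' -> open internal node _1 (depth 2)
  pos 9: ')' -> close internal node _1 (now at depth 1)
  pos 13: '(' -> open internal node _2 (depth 2)
  pos 19: ')' -> close internal node _2 (now at depth 1)
  pos 20: ')' -> close internal node _0 (now at depth 0)
Total internal nodes: 3
BFS adjacency from root:
  _0: _1 J _2
  _1: P Y U F
  _2: C T B

Answer: _0: _1 J _2
_1: P Y U F
_2: C T B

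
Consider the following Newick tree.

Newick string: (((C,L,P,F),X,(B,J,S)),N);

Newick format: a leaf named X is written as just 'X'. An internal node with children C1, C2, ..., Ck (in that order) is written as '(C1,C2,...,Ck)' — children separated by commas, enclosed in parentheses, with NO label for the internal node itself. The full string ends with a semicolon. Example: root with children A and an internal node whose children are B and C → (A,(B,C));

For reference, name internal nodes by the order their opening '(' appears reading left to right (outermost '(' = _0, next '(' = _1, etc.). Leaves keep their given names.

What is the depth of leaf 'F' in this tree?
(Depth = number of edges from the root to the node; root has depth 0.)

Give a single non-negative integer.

Answer: 3

Derivation:
Newick: (((C,L,P,F),X,(B,J,S)),N);
Naming internals by '(' encounter order: outermost '(' = _0, next = _1, ...
Query node: F
Path from root: _0 -> _1 -> _2 -> F
Depth of F: 3 (number of edges from root)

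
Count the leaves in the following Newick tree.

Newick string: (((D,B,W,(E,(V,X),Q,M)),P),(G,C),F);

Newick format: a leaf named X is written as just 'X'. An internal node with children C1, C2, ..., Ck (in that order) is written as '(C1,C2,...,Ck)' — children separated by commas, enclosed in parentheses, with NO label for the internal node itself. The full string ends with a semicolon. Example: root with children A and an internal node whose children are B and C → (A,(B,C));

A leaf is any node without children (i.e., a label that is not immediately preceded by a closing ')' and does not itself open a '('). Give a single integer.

Newick: (((D,B,W,(E,(V,X),Q,M)),P),(G,C),F);
Scan left-to-right; a leaf is any maximal label run not followed by '(':
  pos 3: leaf 'D' → count = 1
  pos 5: leaf 'B' → count = 2
  pos 7: leaf 'W' → count = 3
  pos 10: leaf 'E' → count = 4
  pos 13: leaf 'V' → count = 5
  pos 15: leaf 'X' → count = 6
  pos 18: leaf 'Q' → count = 7
  pos 20: leaf 'M' → count = 8
  pos 24: leaf 'P' → count = 9
  pos 28: leaf 'G' → count = 10
  pos 30: leaf 'C' → count = 11
  pos 33: leaf 'F' → count = 12
Total leaves: 12

Answer: 12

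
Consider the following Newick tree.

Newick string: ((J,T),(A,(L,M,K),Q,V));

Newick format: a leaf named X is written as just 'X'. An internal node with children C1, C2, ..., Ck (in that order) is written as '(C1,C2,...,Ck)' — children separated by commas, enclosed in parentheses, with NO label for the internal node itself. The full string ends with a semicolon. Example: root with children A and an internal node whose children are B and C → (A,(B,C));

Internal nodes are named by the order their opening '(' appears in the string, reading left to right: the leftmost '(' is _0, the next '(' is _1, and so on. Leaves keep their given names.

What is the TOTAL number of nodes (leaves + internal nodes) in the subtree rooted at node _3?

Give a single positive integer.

Newick: ((J,T),(A,(L,M,K),Q,V));
Locate _3: it is the '(' at position 10 (the 4th '(' reading left to right).
Query: subtree rooted at _3
_3: subtree_size = 1 + 3
  L: subtree_size = 1 + 0
  M: subtree_size = 1 + 0
  K: subtree_size = 1 + 0
Total subtree size of _3: 4

Answer: 4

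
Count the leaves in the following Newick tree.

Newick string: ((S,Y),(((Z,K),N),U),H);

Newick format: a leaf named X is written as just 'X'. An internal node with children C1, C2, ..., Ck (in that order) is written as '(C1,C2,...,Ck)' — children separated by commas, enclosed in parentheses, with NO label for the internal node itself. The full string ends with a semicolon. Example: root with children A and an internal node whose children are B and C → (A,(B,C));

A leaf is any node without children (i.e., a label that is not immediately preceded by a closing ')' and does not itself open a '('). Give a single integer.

Answer: 7

Derivation:
Newick: ((S,Y),(((Z,K),N),U),H);
Scan left-to-right; a leaf is any maximal label run not followed by '(':
  pos 2: leaf 'S' → count = 1
  pos 4: leaf 'Y' → count = 2
  pos 10: leaf 'Z' → count = 3
  pos 12: leaf 'K' → count = 4
  pos 15: leaf 'N' → count = 5
  pos 18: leaf 'U' → count = 6
  pos 21: leaf 'H' → count = 7
Total leaves: 7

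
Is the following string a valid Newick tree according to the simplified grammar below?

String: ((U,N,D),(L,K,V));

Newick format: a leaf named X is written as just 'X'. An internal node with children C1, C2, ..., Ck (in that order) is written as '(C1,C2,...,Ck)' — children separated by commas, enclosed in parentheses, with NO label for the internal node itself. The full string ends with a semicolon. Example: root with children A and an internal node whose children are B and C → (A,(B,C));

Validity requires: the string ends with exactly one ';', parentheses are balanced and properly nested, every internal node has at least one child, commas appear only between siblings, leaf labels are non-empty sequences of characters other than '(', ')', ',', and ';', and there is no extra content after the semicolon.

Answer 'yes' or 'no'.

Answer: yes

Derivation:
Input: ((U,N,D),(L,K,V));
Paren balance: 3 '(' vs 3 ')' OK
Ends with single ';': True
Full parse: OK
Valid: True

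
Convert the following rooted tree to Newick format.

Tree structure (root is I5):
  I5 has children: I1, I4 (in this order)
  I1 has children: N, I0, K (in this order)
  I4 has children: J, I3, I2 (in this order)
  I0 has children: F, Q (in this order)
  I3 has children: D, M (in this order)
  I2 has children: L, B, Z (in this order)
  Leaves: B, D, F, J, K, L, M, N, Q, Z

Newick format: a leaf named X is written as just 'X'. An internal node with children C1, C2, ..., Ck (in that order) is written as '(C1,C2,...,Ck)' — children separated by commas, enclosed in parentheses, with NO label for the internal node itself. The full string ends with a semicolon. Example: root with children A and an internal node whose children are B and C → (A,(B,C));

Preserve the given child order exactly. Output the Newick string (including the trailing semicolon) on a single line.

internal I5 with children ['I1', 'I4']
  internal I1 with children ['N', 'I0', 'K']
    leaf 'N' → 'N'
    internal I0 with children ['F', 'Q']
      leaf 'F' → 'F'
      leaf 'Q' → 'Q'
    → '(F,Q)'
    leaf 'K' → 'K'
  → '(N,(F,Q),K)'
  internal I4 with children ['J', 'I3', 'I2']
    leaf 'J' → 'J'
    internal I3 with children ['D', 'M']
      leaf 'D' → 'D'
      leaf 'M' → 'M'
    → '(D,M)'
    internal I2 with children ['L', 'B', 'Z']
      leaf 'L' → 'L'
      leaf 'B' → 'B'
      leaf 'Z' → 'Z'
    → '(L,B,Z)'
  → '(J,(D,M),(L,B,Z))'
→ '((N,(F,Q),K),(J,(D,M),(L,B,Z)))'
Final: ((N,(F,Q),K),(J,(D,M),(L,B,Z)));

Answer: ((N,(F,Q),K),(J,(D,M),(L,B,Z)));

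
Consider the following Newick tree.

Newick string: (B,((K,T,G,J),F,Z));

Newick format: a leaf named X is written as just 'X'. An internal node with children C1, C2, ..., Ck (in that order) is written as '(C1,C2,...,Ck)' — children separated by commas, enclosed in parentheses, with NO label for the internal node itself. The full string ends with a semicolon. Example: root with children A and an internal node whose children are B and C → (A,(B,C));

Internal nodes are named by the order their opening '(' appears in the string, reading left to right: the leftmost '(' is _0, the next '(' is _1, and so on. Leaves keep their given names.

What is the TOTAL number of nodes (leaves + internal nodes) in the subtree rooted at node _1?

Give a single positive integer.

Newick: (B,((K,T,G,J),F,Z));
Locate _1: it is the '(' at position 3 (the 2nd '(' reading left to right).
Query: subtree rooted at _1
_1: subtree_size = 1 + 7
  _2: subtree_size = 1 + 4
    K: subtree_size = 1 + 0
    T: subtree_size = 1 + 0
    G: subtree_size = 1 + 0
    J: subtree_size = 1 + 0
  F: subtree_size = 1 + 0
  Z: subtree_size = 1 + 0
Total subtree size of _1: 8

Answer: 8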